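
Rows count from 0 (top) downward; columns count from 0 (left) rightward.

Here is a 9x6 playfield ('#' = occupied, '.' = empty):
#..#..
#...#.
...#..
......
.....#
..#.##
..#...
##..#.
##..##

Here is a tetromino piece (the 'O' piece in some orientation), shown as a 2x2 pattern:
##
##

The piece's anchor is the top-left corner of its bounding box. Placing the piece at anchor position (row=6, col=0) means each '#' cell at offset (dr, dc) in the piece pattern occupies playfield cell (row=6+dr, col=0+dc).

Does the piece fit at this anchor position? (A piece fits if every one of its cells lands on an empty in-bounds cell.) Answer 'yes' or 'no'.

Answer: no

Derivation:
Check each piece cell at anchor (6, 0):
  offset (0,0) -> (6,0): empty -> OK
  offset (0,1) -> (6,1): empty -> OK
  offset (1,0) -> (7,0): occupied ('#') -> FAIL
  offset (1,1) -> (7,1): occupied ('#') -> FAIL
All cells valid: no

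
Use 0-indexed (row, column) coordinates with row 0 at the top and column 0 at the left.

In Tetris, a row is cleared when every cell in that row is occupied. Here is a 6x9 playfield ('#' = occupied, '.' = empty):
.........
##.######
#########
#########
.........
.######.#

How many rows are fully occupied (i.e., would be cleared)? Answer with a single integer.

Answer: 2

Derivation:
Check each row:
  row 0: 9 empty cells -> not full
  row 1: 1 empty cell -> not full
  row 2: 0 empty cells -> FULL (clear)
  row 3: 0 empty cells -> FULL (clear)
  row 4: 9 empty cells -> not full
  row 5: 2 empty cells -> not full
Total rows cleared: 2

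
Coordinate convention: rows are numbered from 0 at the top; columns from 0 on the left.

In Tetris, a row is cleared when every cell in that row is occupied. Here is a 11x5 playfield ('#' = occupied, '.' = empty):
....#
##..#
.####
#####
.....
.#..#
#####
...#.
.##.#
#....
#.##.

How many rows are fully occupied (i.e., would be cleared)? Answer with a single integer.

Answer: 2

Derivation:
Check each row:
  row 0: 4 empty cells -> not full
  row 1: 2 empty cells -> not full
  row 2: 1 empty cell -> not full
  row 3: 0 empty cells -> FULL (clear)
  row 4: 5 empty cells -> not full
  row 5: 3 empty cells -> not full
  row 6: 0 empty cells -> FULL (clear)
  row 7: 4 empty cells -> not full
  row 8: 2 empty cells -> not full
  row 9: 4 empty cells -> not full
  row 10: 2 empty cells -> not full
Total rows cleared: 2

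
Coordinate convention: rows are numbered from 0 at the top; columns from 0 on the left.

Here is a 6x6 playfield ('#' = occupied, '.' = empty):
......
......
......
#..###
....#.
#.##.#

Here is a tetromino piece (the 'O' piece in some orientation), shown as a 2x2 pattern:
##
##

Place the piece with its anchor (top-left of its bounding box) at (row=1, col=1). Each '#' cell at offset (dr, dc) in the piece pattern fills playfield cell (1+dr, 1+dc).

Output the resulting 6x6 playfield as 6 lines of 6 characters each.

Answer: ......
.##...
.##...
#..###
....#.
#.##.#

Derivation:
Fill (1+0,1+0) = (1,1)
Fill (1+0,1+1) = (1,2)
Fill (1+1,1+0) = (2,1)
Fill (1+1,1+1) = (2,2)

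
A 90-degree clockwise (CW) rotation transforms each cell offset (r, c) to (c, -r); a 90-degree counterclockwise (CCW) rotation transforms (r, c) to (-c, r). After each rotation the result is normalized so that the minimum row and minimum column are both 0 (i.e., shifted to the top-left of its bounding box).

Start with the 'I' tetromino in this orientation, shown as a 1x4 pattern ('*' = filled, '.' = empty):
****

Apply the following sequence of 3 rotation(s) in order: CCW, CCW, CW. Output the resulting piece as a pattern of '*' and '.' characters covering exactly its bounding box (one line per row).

Answer: *
*
*
*

Derivation:
Start:
****
After rotation 1 (CCW):
*
*
*
*
After rotation 2 (CCW):
****
After rotation 3 (CW):
*
*
*
*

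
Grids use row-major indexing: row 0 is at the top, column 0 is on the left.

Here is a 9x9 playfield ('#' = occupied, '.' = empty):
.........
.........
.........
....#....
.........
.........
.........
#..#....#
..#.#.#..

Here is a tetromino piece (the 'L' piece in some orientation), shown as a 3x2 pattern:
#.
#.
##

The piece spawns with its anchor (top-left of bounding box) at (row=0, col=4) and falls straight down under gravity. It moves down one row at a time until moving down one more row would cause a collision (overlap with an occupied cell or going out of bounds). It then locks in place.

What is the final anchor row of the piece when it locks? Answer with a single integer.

Answer: 0

Derivation:
Spawn at (row=0, col=4). Try each row:
  row 0: fits
  row 1: blocked -> lock at row 0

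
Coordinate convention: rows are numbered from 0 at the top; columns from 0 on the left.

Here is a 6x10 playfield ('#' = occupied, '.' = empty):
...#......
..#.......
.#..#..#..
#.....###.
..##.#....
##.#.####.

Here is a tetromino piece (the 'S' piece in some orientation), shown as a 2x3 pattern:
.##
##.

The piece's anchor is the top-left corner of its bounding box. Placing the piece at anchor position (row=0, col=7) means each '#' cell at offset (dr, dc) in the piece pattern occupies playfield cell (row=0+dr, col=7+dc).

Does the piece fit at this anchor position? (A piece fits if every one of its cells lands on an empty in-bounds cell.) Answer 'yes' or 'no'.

Check each piece cell at anchor (0, 7):
  offset (0,1) -> (0,8): empty -> OK
  offset (0,2) -> (0,9): empty -> OK
  offset (1,0) -> (1,7): empty -> OK
  offset (1,1) -> (1,8): empty -> OK
All cells valid: yes

Answer: yes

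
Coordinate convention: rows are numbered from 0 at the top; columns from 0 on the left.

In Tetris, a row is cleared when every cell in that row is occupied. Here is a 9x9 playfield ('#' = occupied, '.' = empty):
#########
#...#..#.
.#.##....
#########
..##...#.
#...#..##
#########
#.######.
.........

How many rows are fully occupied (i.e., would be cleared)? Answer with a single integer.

Check each row:
  row 0: 0 empty cells -> FULL (clear)
  row 1: 6 empty cells -> not full
  row 2: 6 empty cells -> not full
  row 3: 0 empty cells -> FULL (clear)
  row 4: 6 empty cells -> not full
  row 5: 5 empty cells -> not full
  row 6: 0 empty cells -> FULL (clear)
  row 7: 2 empty cells -> not full
  row 8: 9 empty cells -> not full
Total rows cleared: 3

Answer: 3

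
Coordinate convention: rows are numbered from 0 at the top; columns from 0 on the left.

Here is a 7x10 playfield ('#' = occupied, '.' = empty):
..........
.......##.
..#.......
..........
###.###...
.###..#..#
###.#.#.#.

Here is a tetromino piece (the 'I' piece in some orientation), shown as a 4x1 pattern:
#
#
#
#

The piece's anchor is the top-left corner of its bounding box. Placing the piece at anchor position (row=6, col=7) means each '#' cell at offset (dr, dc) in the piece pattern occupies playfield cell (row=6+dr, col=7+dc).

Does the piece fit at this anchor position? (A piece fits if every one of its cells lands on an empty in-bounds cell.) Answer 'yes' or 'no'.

Answer: no

Derivation:
Check each piece cell at anchor (6, 7):
  offset (0,0) -> (6,7): empty -> OK
  offset (1,0) -> (7,7): out of bounds -> FAIL
  offset (2,0) -> (8,7): out of bounds -> FAIL
  offset (3,0) -> (9,7): out of bounds -> FAIL
All cells valid: no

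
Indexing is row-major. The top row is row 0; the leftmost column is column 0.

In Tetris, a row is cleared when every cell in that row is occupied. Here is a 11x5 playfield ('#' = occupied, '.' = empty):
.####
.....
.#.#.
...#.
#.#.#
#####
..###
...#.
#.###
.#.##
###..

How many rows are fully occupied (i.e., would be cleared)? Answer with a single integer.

Answer: 1

Derivation:
Check each row:
  row 0: 1 empty cell -> not full
  row 1: 5 empty cells -> not full
  row 2: 3 empty cells -> not full
  row 3: 4 empty cells -> not full
  row 4: 2 empty cells -> not full
  row 5: 0 empty cells -> FULL (clear)
  row 6: 2 empty cells -> not full
  row 7: 4 empty cells -> not full
  row 8: 1 empty cell -> not full
  row 9: 2 empty cells -> not full
  row 10: 2 empty cells -> not full
Total rows cleared: 1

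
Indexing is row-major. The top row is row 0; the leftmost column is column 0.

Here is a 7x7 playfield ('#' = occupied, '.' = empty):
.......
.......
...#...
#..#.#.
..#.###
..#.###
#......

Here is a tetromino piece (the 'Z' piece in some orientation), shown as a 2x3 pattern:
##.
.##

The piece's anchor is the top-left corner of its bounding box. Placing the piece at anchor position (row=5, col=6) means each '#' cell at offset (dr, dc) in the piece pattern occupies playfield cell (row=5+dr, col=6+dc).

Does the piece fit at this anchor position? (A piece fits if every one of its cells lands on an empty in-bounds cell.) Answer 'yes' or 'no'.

Answer: no

Derivation:
Check each piece cell at anchor (5, 6):
  offset (0,0) -> (5,6): occupied ('#') -> FAIL
  offset (0,1) -> (5,7): out of bounds -> FAIL
  offset (1,1) -> (6,7): out of bounds -> FAIL
  offset (1,2) -> (6,8): out of bounds -> FAIL
All cells valid: no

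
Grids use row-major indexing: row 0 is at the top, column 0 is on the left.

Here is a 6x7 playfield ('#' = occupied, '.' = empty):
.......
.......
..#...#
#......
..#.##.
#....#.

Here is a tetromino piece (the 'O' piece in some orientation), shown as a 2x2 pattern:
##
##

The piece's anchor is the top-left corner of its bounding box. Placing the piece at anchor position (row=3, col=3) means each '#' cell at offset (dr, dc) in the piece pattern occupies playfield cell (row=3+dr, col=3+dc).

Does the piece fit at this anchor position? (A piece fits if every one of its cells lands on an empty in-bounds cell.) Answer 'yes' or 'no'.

Check each piece cell at anchor (3, 3):
  offset (0,0) -> (3,3): empty -> OK
  offset (0,1) -> (3,4): empty -> OK
  offset (1,0) -> (4,3): empty -> OK
  offset (1,1) -> (4,4): occupied ('#') -> FAIL
All cells valid: no

Answer: no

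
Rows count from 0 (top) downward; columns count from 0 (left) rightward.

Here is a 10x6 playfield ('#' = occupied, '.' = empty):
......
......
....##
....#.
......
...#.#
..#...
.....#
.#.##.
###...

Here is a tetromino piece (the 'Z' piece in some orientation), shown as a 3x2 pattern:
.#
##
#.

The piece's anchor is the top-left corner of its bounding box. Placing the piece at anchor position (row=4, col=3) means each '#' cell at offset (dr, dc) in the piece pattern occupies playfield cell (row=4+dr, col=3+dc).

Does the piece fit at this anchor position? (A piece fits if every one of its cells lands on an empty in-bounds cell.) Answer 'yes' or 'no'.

Answer: no

Derivation:
Check each piece cell at anchor (4, 3):
  offset (0,1) -> (4,4): empty -> OK
  offset (1,0) -> (5,3): occupied ('#') -> FAIL
  offset (1,1) -> (5,4): empty -> OK
  offset (2,0) -> (6,3): empty -> OK
All cells valid: no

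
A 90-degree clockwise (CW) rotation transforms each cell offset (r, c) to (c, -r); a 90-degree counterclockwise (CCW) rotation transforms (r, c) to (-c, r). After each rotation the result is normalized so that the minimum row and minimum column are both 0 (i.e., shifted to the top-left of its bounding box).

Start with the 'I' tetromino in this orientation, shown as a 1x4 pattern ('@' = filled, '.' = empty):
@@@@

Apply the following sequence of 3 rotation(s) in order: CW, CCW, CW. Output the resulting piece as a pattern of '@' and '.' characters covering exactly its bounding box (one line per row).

Answer: @
@
@
@

Derivation:
Start:
@@@@
After rotation 1 (CW):
@
@
@
@
After rotation 2 (CCW):
@@@@
After rotation 3 (CW):
@
@
@
@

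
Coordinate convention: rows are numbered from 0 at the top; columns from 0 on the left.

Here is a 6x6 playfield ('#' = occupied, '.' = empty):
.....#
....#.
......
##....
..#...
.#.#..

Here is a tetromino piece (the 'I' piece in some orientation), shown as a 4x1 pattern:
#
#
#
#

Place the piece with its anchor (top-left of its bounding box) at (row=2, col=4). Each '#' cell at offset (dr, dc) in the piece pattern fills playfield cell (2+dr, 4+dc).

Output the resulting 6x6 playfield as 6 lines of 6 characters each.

Answer: .....#
....#.
....#.
##..#.
..#.#.
.#.##.

Derivation:
Fill (2+0,4+0) = (2,4)
Fill (2+1,4+0) = (3,4)
Fill (2+2,4+0) = (4,4)
Fill (2+3,4+0) = (5,4)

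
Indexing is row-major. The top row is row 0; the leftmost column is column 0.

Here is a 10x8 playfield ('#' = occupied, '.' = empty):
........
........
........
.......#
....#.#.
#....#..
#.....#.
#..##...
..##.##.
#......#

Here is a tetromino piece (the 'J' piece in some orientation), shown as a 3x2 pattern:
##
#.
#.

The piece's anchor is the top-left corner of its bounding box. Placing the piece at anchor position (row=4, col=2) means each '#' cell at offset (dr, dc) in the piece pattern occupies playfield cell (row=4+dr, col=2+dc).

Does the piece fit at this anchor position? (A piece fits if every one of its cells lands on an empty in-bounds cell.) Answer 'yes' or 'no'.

Answer: yes

Derivation:
Check each piece cell at anchor (4, 2):
  offset (0,0) -> (4,2): empty -> OK
  offset (0,1) -> (4,3): empty -> OK
  offset (1,0) -> (5,2): empty -> OK
  offset (2,0) -> (6,2): empty -> OK
All cells valid: yes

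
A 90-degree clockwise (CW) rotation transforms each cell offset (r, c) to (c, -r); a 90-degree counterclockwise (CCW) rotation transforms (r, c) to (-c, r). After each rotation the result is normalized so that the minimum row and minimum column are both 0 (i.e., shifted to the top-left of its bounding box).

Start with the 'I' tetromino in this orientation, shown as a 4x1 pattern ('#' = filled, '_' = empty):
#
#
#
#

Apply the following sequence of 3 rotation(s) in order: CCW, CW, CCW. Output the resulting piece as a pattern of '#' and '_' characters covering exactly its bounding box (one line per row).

Answer: ####

Derivation:
Start:
#
#
#
#
After rotation 1 (CCW):
####
After rotation 2 (CW):
#
#
#
#
After rotation 3 (CCW):
####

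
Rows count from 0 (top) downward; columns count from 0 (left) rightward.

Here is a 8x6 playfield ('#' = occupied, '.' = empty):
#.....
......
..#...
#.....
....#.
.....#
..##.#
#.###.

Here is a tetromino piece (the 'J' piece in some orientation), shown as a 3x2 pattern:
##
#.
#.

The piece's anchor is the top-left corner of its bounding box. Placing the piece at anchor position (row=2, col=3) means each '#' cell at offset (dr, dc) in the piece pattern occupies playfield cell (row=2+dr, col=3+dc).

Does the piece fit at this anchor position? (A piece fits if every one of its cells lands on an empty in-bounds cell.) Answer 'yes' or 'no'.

Check each piece cell at anchor (2, 3):
  offset (0,0) -> (2,3): empty -> OK
  offset (0,1) -> (2,4): empty -> OK
  offset (1,0) -> (3,3): empty -> OK
  offset (2,0) -> (4,3): empty -> OK
All cells valid: yes

Answer: yes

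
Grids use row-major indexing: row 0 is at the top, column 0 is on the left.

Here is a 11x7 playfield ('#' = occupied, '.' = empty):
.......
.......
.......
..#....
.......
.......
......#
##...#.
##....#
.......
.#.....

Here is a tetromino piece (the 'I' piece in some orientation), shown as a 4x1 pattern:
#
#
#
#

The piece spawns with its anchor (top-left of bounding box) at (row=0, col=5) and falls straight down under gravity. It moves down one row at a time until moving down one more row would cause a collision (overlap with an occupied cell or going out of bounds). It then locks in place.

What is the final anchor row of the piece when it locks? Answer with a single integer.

Spawn at (row=0, col=5). Try each row:
  row 0: fits
  row 1: fits
  row 2: fits
  row 3: fits
  row 4: blocked -> lock at row 3

Answer: 3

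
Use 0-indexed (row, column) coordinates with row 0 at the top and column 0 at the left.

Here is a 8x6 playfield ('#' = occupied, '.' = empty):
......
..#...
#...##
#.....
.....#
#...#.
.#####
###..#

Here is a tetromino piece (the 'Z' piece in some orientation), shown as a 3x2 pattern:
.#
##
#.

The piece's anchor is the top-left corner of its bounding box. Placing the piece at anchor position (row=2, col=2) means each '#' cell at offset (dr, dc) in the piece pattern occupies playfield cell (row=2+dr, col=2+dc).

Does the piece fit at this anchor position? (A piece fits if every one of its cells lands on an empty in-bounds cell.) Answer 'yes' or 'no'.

Answer: yes

Derivation:
Check each piece cell at anchor (2, 2):
  offset (0,1) -> (2,3): empty -> OK
  offset (1,0) -> (3,2): empty -> OK
  offset (1,1) -> (3,3): empty -> OK
  offset (2,0) -> (4,2): empty -> OK
All cells valid: yes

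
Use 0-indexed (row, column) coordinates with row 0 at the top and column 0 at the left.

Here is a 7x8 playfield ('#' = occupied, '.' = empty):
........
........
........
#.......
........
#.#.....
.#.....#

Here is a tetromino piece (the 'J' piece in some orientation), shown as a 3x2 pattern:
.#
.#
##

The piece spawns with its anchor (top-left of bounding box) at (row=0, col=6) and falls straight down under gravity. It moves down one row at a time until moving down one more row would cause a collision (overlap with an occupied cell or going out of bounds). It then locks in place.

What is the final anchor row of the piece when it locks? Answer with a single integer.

Answer: 3

Derivation:
Spawn at (row=0, col=6). Try each row:
  row 0: fits
  row 1: fits
  row 2: fits
  row 3: fits
  row 4: blocked -> lock at row 3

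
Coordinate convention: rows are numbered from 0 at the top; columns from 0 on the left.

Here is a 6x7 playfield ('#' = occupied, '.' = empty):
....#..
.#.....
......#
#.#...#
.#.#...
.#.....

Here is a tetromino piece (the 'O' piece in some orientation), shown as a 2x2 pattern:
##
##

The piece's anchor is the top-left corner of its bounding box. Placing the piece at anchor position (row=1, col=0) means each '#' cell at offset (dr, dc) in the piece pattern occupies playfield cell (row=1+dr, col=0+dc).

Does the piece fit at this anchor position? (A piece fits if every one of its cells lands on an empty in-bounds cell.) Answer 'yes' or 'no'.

Answer: no

Derivation:
Check each piece cell at anchor (1, 0):
  offset (0,0) -> (1,0): empty -> OK
  offset (0,1) -> (1,1): occupied ('#') -> FAIL
  offset (1,0) -> (2,0): empty -> OK
  offset (1,1) -> (2,1): empty -> OK
All cells valid: no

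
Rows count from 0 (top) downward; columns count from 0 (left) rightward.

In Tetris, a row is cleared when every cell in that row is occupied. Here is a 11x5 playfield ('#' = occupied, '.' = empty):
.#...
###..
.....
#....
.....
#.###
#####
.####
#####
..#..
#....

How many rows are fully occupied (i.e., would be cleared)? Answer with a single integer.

Check each row:
  row 0: 4 empty cells -> not full
  row 1: 2 empty cells -> not full
  row 2: 5 empty cells -> not full
  row 3: 4 empty cells -> not full
  row 4: 5 empty cells -> not full
  row 5: 1 empty cell -> not full
  row 6: 0 empty cells -> FULL (clear)
  row 7: 1 empty cell -> not full
  row 8: 0 empty cells -> FULL (clear)
  row 9: 4 empty cells -> not full
  row 10: 4 empty cells -> not full
Total rows cleared: 2

Answer: 2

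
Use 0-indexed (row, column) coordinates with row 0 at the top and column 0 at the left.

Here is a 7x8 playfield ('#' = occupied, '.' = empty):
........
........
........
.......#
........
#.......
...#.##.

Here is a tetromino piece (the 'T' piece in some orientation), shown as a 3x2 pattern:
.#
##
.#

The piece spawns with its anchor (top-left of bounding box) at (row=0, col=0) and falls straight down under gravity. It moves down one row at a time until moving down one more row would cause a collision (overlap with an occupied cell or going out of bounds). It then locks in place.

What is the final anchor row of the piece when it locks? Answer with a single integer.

Answer: 3

Derivation:
Spawn at (row=0, col=0). Try each row:
  row 0: fits
  row 1: fits
  row 2: fits
  row 3: fits
  row 4: blocked -> lock at row 3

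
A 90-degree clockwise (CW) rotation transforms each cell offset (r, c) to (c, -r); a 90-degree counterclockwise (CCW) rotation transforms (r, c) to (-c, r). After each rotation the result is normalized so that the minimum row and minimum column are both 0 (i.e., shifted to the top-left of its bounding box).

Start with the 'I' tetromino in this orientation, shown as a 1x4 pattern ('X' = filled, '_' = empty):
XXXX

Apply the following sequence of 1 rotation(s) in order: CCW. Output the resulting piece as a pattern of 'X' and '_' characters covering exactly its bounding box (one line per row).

Answer: X
X
X
X

Derivation:
Start:
XXXX
After rotation 1 (CCW):
X
X
X
X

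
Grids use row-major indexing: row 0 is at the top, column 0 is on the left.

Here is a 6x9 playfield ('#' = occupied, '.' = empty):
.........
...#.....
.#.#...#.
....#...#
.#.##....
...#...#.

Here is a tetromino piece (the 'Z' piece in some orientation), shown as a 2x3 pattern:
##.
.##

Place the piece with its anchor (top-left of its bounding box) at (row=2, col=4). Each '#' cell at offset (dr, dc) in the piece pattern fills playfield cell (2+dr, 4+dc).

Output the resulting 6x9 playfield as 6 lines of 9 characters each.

Fill (2+0,4+0) = (2,4)
Fill (2+0,4+1) = (2,5)
Fill (2+1,4+1) = (3,5)
Fill (2+1,4+2) = (3,6)

Answer: .........
...#.....
.#.###.#.
....###.#
.#.##....
...#...#.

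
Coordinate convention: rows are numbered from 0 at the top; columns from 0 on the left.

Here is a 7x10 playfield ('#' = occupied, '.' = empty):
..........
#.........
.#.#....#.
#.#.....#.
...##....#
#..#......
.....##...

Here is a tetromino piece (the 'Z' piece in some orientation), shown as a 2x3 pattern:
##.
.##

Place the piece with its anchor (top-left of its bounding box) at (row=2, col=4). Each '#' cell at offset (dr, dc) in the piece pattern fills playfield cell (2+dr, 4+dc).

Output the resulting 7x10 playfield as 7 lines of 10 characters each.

Fill (2+0,4+0) = (2,4)
Fill (2+0,4+1) = (2,5)
Fill (2+1,4+1) = (3,5)
Fill (2+1,4+2) = (3,6)

Answer: ..........
#.........
.#.###..#.
#.#..##.#.
...##....#
#..#......
.....##...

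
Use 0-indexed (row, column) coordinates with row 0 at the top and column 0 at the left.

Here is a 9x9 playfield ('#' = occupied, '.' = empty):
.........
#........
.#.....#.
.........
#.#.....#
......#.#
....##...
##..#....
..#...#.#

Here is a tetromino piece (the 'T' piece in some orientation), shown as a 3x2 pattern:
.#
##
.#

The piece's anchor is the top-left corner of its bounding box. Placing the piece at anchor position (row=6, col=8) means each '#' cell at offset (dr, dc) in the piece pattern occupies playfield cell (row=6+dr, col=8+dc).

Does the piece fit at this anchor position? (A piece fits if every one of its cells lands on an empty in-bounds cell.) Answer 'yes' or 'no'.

Answer: no

Derivation:
Check each piece cell at anchor (6, 8):
  offset (0,1) -> (6,9): out of bounds -> FAIL
  offset (1,0) -> (7,8): empty -> OK
  offset (1,1) -> (7,9): out of bounds -> FAIL
  offset (2,1) -> (8,9): out of bounds -> FAIL
All cells valid: no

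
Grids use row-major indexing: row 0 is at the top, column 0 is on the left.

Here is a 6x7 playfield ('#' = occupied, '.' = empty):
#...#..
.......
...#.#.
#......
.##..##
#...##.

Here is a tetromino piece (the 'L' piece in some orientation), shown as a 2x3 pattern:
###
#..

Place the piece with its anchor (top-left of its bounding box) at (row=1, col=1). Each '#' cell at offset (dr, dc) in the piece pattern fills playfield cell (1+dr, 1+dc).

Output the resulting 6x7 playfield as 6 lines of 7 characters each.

Answer: #...#..
.###...
.#.#.#.
#......
.##..##
#...##.

Derivation:
Fill (1+0,1+0) = (1,1)
Fill (1+0,1+1) = (1,2)
Fill (1+0,1+2) = (1,3)
Fill (1+1,1+0) = (2,1)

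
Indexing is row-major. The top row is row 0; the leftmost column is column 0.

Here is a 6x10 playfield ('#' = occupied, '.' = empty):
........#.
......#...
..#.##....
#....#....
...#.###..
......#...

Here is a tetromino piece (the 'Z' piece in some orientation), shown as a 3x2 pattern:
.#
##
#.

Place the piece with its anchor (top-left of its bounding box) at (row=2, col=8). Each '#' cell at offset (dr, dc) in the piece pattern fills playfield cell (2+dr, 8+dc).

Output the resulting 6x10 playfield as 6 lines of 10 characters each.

Fill (2+0,8+1) = (2,9)
Fill (2+1,8+0) = (3,8)
Fill (2+1,8+1) = (3,9)
Fill (2+2,8+0) = (4,8)

Answer: ........#.
......#...
..#.##...#
#....#..##
...#.####.
......#...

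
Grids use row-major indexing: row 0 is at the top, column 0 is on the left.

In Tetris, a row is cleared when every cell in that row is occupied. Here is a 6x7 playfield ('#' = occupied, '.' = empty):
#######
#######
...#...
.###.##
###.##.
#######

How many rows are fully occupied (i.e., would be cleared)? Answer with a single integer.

Answer: 3

Derivation:
Check each row:
  row 0: 0 empty cells -> FULL (clear)
  row 1: 0 empty cells -> FULL (clear)
  row 2: 6 empty cells -> not full
  row 3: 2 empty cells -> not full
  row 4: 2 empty cells -> not full
  row 5: 0 empty cells -> FULL (clear)
Total rows cleared: 3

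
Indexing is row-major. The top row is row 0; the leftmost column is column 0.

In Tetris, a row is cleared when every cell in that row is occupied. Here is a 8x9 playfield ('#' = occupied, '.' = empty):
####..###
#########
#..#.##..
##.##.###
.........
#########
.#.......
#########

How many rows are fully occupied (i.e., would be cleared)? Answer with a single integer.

Answer: 3

Derivation:
Check each row:
  row 0: 2 empty cells -> not full
  row 1: 0 empty cells -> FULL (clear)
  row 2: 5 empty cells -> not full
  row 3: 2 empty cells -> not full
  row 4: 9 empty cells -> not full
  row 5: 0 empty cells -> FULL (clear)
  row 6: 8 empty cells -> not full
  row 7: 0 empty cells -> FULL (clear)
Total rows cleared: 3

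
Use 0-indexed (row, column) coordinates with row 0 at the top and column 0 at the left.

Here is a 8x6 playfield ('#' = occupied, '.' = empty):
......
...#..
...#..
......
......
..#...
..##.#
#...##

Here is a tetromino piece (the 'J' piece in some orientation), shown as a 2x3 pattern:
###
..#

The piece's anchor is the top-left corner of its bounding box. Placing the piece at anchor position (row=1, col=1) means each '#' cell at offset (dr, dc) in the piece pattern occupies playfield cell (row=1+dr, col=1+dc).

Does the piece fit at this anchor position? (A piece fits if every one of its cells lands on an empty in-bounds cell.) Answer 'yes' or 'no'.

Answer: no

Derivation:
Check each piece cell at anchor (1, 1):
  offset (0,0) -> (1,1): empty -> OK
  offset (0,1) -> (1,2): empty -> OK
  offset (0,2) -> (1,3): occupied ('#') -> FAIL
  offset (1,2) -> (2,3): occupied ('#') -> FAIL
All cells valid: no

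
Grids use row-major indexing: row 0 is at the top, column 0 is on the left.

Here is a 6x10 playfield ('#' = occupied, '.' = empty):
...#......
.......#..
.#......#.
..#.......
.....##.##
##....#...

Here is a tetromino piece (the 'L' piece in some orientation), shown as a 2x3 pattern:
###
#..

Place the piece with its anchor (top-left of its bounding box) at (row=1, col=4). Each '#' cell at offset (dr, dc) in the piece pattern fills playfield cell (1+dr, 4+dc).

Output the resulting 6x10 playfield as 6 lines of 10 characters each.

Answer: ...#......
....####..
.#..#...#.
..#.......
.....##.##
##....#...

Derivation:
Fill (1+0,4+0) = (1,4)
Fill (1+0,4+1) = (1,5)
Fill (1+0,4+2) = (1,6)
Fill (1+1,4+0) = (2,4)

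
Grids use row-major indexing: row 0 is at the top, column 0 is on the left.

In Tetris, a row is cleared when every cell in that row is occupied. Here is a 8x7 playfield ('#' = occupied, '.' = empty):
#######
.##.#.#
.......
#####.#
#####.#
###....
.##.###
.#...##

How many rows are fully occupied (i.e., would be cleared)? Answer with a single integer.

Check each row:
  row 0: 0 empty cells -> FULL (clear)
  row 1: 3 empty cells -> not full
  row 2: 7 empty cells -> not full
  row 3: 1 empty cell -> not full
  row 4: 1 empty cell -> not full
  row 5: 4 empty cells -> not full
  row 6: 2 empty cells -> not full
  row 7: 4 empty cells -> not full
Total rows cleared: 1

Answer: 1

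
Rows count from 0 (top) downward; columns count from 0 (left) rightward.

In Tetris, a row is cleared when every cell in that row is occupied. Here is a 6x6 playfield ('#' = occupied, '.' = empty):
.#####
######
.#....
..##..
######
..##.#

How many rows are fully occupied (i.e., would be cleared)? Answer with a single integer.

Answer: 2

Derivation:
Check each row:
  row 0: 1 empty cell -> not full
  row 1: 0 empty cells -> FULL (clear)
  row 2: 5 empty cells -> not full
  row 3: 4 empty cells -> not full
  row 4: 0 empty cells -> FULL (clear)
  row 5: 3 empty cells -> not full
Total rows cleared: 2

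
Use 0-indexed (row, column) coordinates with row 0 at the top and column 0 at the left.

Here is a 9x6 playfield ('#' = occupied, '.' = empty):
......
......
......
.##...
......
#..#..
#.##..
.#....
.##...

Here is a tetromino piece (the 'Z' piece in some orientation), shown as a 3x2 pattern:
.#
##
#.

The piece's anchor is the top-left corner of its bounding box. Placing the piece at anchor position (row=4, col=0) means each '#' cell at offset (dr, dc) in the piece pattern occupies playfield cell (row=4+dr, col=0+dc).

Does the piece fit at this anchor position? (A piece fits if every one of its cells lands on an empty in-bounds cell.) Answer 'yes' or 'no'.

Answer: no

Derivation:
Check each piece cell at anchor (4, 0):
  offset (0,1) -> (4,1): empty -> OK
  offset (1,0) -> (5,0): occupied ('#') -> FAIL
  offset (1,1) -> (5,1): empty -> OK
  offset (2,0) -> (6,0): occupied ('#') -> FAIL
All cells valid: no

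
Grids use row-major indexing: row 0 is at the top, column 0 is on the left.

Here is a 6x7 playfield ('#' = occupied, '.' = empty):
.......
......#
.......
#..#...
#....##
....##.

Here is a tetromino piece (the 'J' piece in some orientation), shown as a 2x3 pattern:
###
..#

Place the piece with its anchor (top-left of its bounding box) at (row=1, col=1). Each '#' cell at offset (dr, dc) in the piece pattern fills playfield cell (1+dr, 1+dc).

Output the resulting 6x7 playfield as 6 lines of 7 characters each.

Answer: .......
.###..#
...#...
#..#...
#....##
....##.

Derivation:
Fill (1+0,1+0) = (1,1)
Fill (1+0,1+1) = (1,2)
Fill (1+0,1+2) = (1,3)
Fill (1+1,1+2) = (2,3)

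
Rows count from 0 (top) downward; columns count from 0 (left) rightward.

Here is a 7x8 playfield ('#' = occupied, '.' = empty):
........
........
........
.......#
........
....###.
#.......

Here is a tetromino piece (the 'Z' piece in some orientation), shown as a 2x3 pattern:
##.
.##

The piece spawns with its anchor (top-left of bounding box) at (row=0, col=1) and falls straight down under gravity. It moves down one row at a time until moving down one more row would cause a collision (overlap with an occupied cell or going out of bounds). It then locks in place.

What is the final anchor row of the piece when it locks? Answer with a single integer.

Answer: 5

Derivation:
Spawn at (row=0, col=1). Try each row:
  row 0: fits
  row 1: fits
  row 2: fits
  row 3: fits
  row 4: fits
  row 5: fits
  row 6: blocked -> lock at row 5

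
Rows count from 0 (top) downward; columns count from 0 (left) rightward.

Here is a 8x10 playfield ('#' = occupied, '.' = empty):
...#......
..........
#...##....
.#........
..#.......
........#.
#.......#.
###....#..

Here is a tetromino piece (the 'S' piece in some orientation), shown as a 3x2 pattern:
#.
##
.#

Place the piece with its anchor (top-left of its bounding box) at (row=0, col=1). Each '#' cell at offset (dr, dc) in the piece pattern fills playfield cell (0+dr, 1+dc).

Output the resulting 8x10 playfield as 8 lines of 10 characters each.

Fill (0+0,1+0) = (0,1)
Fill (0+1,1+0) = (1,1)
Fill (0+1,1+1) = (1,2)
Fill (0+2,1+1) = (2,2)

Answer: .#.#......
.##.......
#.#.##....
.#........
..#.......
........#.
#.......#.
###....#..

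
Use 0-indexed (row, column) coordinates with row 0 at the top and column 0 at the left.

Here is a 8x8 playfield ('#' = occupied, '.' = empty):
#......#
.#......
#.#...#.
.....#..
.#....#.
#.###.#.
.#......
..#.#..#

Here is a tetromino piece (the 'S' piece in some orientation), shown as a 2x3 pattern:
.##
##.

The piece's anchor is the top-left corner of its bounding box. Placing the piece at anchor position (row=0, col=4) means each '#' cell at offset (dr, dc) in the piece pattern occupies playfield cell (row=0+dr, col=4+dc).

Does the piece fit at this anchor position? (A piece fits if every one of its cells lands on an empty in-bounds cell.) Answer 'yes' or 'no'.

Answer: yes

Derivation:
Check each piece cell at anchor (0, 4):
  offset (0,1) -> (0,5): empty -> OK
  offset (0,2) -> (0,6): empty -> OK
  offset (1,0) -> (1,4): empty -> OK
  offset (1,1) -> (1,5): empty -> OK
All cells valid: yes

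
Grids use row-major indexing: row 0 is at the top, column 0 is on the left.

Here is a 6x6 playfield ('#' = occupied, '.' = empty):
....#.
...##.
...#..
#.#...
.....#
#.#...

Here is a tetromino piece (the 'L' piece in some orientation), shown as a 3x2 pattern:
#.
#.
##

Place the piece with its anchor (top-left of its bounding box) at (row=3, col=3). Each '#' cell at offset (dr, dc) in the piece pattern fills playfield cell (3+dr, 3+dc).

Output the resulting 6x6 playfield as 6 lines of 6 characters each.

Fill (3+0,3+0) = (3,3)
Fill (3+1,3+0) = (4,3)
Fill (3+2,3+0) = (5,3)
Fill (3+2,3+1) = (5,4)

Answer: ....#.
...##.
...#..
#.##..
...#.#
#.###.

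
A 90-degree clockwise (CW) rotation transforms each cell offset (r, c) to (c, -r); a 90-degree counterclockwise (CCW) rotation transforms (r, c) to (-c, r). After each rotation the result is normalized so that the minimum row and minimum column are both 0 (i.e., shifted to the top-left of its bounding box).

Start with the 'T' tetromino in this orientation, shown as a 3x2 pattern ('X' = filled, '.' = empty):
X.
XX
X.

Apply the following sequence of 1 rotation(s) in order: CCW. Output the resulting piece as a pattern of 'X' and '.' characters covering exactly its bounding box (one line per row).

Start:
X.
XX
X.
After rotation 1 (CCW):
.X.
XXX

Answer: .X.
XXX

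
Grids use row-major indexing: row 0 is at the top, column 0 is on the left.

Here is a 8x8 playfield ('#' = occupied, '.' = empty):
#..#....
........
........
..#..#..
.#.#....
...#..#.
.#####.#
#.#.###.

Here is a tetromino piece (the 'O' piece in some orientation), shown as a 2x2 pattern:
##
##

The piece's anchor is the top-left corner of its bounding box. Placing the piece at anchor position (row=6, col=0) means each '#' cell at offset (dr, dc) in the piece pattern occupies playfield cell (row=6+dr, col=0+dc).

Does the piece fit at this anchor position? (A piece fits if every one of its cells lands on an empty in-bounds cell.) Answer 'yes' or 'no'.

Answer: no

Derivation:
Check each piece cell at anchor (6, 0):
  offset (0,0) -> (6,0): empty -> OK
  offset (0,1) -> (6,1): occupied ('#') -> FAIL
  offset (1,0) -> (7,0): occupied ('#') -> FAIL
  offset (1,1) -> (7,1): empty -> OK
All cells valid: no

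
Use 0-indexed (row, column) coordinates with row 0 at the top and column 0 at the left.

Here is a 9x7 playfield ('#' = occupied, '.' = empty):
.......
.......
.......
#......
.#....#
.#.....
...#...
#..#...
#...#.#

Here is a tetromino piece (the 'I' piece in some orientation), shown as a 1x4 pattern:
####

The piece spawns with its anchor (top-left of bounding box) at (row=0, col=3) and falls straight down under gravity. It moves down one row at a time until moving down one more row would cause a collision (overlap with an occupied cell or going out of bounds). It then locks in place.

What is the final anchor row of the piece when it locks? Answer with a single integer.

Answer: 3

Derivation:
Spawn at (row=0, col=3). Try each row:
  row 0: fits
  row 1: fits
  row 2: fits
  row 3: fits
  row 4: blocked -> lock at row 3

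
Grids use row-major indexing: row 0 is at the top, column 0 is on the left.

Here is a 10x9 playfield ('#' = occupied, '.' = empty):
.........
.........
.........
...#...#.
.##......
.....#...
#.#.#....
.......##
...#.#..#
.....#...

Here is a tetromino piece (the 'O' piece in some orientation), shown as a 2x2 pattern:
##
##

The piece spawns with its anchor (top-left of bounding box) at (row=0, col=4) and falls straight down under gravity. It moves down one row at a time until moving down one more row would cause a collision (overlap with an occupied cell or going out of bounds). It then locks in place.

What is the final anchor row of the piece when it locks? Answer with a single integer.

Spawn at (row=0, col=4). Try each row:
  row 0: fits
  row 1: fits
  row 2: fits
  row 3: fits
  row 4: blocked -> lock at row 3

Answer: 3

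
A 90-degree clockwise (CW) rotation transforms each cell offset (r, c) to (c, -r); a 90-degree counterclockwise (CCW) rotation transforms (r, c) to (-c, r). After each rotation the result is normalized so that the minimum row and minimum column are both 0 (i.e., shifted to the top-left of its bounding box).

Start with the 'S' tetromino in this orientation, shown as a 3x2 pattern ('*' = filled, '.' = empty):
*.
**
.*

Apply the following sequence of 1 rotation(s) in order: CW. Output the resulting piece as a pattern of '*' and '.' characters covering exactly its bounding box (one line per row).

Answer: .**
**.

Derivation:
Start:
*.
**
.*
After rotation 1 (CW):
.**
**.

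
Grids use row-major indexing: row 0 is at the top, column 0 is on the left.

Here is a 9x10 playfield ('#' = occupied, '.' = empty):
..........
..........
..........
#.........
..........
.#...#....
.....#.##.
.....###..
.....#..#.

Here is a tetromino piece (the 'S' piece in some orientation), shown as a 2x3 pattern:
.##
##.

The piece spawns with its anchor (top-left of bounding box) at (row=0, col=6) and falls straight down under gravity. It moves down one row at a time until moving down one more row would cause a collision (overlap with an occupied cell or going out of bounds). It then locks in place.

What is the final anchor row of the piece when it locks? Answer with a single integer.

Spawn at (row=0, col=6). Try each row:
  row 0: fits
  row 1: fits
  row 2: fits
  row 3: fits
  row 4: fits
  row 5: blocked -> lock at row 4

Answer: 4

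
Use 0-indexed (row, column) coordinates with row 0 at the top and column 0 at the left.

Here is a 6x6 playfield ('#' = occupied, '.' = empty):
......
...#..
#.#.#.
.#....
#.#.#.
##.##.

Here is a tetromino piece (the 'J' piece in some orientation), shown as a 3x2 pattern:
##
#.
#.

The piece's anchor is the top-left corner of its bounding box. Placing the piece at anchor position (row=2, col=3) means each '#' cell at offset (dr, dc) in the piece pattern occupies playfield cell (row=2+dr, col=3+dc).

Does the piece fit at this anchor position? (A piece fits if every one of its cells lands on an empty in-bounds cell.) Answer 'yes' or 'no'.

Check each piece cell at anchor (2, 3):
  offset (0,0) -> (2,3): empty -> OK
  offset (0,1) -> (2,4): occupied ('#') -> FAIL
  offset (1,0) -> (3,3): empty -> OK
  offset (2,0) -> (4,3): empty -> OK
All cells valid: no

Answer: no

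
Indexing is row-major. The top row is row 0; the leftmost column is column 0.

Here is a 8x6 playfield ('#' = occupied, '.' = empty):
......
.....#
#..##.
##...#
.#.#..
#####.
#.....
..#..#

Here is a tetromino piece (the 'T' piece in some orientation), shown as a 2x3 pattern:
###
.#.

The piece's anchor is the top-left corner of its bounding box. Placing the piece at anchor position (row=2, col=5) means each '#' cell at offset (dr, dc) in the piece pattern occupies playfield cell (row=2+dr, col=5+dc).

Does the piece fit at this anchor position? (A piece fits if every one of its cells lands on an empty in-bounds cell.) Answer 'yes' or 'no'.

Answer: no

Derivation:
Check each piece cell at anchor (2, 5):
  offset (0,0) -> (2,5): empty -> OK
  offset (0,1) -> (2,6): out of bounds -> FAIL
  offset (0,2) -> (2,7): out of bounds -> FAIL
  offset (1,1) -> (3,6): out of bounds -> FAIL
All cells valid: no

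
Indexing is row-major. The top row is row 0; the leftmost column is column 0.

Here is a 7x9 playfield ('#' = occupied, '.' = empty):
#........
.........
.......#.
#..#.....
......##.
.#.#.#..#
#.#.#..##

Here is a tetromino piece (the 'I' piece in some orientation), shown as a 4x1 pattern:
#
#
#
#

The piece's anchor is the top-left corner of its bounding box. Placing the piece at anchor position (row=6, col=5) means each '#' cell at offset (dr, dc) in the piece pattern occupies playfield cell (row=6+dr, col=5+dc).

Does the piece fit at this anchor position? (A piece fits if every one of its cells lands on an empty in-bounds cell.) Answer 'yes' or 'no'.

Answer: no

Derivation:
Check each piece cell at anchor (6, 5):
  offset (0,0) -> (6,5): empty -> OK
  offset (1,0) -> (7,5): out of bounds -> FAIL
  offset (2,0) -> (8,5): out of bounds -> FAIL
  offset (3,0) -> (9,5): out of bounds -> FAIL
All cells valid: no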